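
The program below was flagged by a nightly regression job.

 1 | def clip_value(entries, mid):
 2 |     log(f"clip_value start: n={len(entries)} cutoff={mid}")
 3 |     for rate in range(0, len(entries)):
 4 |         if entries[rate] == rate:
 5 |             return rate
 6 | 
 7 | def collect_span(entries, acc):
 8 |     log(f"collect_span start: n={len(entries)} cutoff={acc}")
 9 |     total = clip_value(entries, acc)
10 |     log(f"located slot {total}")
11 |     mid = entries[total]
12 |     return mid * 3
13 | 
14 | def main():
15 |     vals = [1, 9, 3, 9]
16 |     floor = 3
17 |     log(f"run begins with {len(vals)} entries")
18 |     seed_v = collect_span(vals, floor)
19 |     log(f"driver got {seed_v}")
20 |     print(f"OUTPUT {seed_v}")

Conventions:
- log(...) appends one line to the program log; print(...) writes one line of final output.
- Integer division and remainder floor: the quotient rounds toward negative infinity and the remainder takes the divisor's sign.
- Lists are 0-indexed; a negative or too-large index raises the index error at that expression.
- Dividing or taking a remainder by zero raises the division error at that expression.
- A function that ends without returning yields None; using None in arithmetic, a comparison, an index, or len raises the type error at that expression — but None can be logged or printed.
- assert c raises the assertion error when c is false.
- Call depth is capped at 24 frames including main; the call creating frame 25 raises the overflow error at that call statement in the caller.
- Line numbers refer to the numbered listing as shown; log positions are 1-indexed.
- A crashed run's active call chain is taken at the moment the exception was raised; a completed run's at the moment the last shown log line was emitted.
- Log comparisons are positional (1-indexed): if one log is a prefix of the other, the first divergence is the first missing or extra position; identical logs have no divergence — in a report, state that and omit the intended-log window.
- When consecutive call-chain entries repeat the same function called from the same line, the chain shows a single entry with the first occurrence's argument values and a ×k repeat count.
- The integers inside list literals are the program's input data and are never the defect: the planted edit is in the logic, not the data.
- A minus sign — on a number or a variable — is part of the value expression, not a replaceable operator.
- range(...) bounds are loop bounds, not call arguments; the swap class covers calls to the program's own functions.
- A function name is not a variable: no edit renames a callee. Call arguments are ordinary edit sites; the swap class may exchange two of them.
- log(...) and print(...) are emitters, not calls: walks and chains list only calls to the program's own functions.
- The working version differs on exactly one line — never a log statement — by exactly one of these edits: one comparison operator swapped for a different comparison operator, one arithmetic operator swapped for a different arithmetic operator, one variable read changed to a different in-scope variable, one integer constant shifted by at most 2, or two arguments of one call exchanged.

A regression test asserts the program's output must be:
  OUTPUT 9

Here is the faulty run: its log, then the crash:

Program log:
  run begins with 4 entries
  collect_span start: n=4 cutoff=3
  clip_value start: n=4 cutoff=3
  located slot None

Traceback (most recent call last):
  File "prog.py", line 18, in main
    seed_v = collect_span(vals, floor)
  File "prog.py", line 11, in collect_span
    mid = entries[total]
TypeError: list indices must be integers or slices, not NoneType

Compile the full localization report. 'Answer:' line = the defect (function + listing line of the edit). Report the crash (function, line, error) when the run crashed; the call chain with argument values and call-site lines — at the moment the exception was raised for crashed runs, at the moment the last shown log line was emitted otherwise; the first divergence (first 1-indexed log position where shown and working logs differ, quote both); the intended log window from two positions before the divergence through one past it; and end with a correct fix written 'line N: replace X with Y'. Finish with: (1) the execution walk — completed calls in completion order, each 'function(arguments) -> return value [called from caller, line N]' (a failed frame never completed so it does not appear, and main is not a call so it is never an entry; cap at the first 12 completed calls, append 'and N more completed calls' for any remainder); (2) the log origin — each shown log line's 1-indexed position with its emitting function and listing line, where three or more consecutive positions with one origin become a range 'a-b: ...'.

Answer: the defect is in clip_value at line 4.
Key observation: Everything matches until log position 4, which reads 'located slot None' in place of 'located slot 2'.
Crash: collect_span, line 11, TypeError.
Call chain: main -> collect_span([1, 9, 3, 9], 3) (called at line 18).
First divergence: at position 4 the run shows 'located slot None' where the working version logs 'located slot 2'.
Intended log window:
  2: collect_span start: n=4 cutoff=3
  3: clip_value start: n=4 cutoff=3
  4: located slot 2
  5: driver got 9
Execution walk:
  clip_value([1, 9, 3, 9], 3) -> None  [called from collect_span, line 9]
Origin of each log line:
  1: logged in main at line 17
  2: logged in collect_span at line 8
  3: logged in clip_value at line 2
  4: logged in collect_span at line 10
A correct fix: line 4: replace `entries[rate] == rate` with `entries[rate] == mid`.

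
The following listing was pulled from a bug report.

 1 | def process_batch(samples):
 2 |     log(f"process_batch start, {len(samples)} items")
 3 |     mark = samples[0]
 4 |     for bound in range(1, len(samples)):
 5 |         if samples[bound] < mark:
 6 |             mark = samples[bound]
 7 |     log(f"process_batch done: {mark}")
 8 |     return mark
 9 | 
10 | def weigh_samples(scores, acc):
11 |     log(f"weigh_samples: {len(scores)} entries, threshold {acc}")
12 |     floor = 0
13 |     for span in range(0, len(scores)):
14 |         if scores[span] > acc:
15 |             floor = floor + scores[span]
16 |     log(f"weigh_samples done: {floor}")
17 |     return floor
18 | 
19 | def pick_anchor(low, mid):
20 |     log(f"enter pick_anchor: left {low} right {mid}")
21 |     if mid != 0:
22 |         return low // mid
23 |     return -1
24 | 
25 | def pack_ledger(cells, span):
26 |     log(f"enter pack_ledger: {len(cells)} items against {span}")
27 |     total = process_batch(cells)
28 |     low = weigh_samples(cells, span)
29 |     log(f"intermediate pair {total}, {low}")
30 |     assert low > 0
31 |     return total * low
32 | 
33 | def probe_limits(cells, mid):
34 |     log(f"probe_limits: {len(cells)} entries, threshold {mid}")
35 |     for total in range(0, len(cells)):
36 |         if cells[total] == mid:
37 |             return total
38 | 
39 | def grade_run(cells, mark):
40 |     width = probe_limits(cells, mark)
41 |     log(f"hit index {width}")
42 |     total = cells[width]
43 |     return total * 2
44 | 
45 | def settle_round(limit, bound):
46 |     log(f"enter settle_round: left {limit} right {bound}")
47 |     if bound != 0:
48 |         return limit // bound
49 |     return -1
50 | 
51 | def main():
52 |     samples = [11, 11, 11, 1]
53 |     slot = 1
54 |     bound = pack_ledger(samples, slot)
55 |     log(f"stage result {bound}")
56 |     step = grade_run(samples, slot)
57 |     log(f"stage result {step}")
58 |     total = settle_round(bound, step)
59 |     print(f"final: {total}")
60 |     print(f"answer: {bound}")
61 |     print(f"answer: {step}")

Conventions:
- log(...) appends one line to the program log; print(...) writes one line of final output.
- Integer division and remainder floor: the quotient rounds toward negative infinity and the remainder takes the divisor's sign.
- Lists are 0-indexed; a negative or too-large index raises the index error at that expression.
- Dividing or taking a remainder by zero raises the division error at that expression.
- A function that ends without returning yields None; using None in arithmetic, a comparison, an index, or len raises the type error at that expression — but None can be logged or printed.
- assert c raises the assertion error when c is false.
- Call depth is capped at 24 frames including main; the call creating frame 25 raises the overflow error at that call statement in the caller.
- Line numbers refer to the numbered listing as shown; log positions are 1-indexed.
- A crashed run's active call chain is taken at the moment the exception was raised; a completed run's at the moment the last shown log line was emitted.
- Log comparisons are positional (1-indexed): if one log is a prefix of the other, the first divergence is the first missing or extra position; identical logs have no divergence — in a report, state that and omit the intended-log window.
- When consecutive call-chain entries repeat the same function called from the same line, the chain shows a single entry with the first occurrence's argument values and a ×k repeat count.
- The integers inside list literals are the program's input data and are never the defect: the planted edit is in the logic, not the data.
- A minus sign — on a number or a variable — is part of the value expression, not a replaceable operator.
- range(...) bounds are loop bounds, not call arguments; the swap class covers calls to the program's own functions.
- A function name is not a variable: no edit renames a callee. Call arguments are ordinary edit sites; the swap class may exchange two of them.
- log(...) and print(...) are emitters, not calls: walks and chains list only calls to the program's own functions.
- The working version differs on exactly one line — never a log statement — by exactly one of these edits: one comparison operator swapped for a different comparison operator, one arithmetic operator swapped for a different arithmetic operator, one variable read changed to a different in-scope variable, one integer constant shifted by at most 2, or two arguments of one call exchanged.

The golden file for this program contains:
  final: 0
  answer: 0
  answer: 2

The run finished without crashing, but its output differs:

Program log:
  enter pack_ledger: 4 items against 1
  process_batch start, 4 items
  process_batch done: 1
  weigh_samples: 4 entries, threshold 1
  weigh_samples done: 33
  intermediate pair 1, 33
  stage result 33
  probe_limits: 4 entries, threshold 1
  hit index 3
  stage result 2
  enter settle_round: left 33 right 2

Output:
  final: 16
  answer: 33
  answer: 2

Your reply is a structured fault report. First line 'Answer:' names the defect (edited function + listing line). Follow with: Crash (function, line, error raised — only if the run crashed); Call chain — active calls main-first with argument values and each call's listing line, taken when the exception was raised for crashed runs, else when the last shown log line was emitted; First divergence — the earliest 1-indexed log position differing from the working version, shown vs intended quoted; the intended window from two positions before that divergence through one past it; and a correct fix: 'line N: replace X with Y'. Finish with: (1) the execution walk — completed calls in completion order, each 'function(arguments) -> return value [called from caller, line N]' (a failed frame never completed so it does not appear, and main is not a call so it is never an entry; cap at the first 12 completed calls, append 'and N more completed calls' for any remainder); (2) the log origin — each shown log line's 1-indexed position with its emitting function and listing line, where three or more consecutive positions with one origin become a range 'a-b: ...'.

Answer: the defect is in pack_ledger at line 31.
The tell: At log position 7 the runs split — shown 'stage result 33', but the working version logs 'stage result 0'.
Call chain: main -> settle_round(33, 2) (called at line 58).
First divergence: at position 7 the run shows 'stage result 33' where the working version logs 'stage result 0'.
Intended log window:
  5: weigh_samples done: 33
  6: intermediate pair 1, 33
  7: stage result 0
  8: probe_limits: 4 entries, threshold 1
Execution walk:
  process_batch([11, 11, 11, 1]) -> 1  [called from pack_ledger, line 27]
  weigh_samples([11, 11, 11, 1], 1) -> 33  [called from pack_ledger, line 28]
  pack_ledger([11, 11, 11, 1], 1) -> 33  [called from main, line 54]
  probe_limits([11, 11, 11, 1], 1) -> 3  [called from grade_run, line 40]
  grade_run([11, 11, 11, 1], 1) -> 2  [called from main, line 56]
  settle_round(33, 2) -> 16  [called from main, line 58]
Origin of each log line:
  1: logged in pack_ledger at line 26
  2: logged in process_batch at line 2
  3: logged in process_batch at line 7
  4: logged in weigh_samples at line 11
  5: logged in weigh_samples at line 16
  6: logged in pack_ledger at line 29
  7: logged in main at line 55
  8: logged in probe_limits at line 34
  9: logged in grade_run at line 41
  10: logged in main at line 57
  11: logged in settle_round at line 46
A correct fix: line 31: replace `*` with `//`.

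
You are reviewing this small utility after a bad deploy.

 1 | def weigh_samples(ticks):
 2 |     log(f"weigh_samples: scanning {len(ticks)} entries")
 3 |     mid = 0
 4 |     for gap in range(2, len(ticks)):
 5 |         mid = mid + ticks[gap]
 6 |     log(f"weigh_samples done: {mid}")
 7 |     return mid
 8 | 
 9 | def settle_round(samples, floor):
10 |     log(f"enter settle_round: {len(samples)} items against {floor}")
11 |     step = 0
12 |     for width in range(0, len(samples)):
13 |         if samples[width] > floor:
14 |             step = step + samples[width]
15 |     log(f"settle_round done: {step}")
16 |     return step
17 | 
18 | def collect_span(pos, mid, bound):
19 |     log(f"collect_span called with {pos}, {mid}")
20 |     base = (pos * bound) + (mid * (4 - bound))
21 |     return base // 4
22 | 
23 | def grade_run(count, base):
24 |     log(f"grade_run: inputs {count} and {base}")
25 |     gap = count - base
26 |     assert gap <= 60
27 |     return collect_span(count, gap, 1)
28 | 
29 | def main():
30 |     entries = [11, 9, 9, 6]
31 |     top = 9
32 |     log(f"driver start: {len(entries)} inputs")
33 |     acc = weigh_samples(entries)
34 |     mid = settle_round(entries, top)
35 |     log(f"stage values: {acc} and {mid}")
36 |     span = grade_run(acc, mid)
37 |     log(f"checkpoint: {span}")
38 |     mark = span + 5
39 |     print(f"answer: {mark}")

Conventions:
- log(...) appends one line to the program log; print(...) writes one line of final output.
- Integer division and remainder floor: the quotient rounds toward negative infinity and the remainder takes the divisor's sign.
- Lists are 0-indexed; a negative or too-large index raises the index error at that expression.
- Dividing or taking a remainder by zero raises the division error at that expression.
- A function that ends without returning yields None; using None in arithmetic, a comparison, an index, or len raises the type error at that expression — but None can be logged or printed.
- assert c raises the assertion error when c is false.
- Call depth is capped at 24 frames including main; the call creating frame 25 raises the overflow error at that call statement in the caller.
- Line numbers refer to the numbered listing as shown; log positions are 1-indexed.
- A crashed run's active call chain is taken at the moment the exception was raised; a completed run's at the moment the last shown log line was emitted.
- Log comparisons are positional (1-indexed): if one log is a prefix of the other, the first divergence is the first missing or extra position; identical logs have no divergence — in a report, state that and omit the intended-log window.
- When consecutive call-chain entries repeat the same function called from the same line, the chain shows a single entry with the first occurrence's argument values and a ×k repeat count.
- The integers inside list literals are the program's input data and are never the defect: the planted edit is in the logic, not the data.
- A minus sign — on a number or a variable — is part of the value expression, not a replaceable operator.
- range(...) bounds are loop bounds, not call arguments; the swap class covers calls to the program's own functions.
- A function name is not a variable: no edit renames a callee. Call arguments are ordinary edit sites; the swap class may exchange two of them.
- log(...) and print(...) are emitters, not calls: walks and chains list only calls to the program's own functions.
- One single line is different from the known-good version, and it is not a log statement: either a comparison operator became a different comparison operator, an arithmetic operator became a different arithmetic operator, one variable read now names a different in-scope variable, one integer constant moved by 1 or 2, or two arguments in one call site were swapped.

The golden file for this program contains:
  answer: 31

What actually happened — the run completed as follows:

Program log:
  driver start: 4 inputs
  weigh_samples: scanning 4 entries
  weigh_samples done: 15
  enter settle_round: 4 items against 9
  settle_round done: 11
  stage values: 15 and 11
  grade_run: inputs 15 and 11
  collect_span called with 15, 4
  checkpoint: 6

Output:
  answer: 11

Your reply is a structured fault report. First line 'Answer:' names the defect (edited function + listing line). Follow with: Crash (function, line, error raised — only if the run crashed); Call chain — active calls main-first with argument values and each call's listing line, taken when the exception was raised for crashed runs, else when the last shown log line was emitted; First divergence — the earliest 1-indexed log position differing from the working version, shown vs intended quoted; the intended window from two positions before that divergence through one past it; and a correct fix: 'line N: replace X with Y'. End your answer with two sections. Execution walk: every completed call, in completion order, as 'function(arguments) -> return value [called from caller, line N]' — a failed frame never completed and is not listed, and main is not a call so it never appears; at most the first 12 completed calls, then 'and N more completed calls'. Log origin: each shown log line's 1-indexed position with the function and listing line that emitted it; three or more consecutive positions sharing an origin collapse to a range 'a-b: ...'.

Answer: the defect is in weigh_samples at line 4.
The tell: The log first diverges at position 3: the faulty run prints 'weigh_samples done: 15' where the working version prints 'weigh_samples done: 35'.
Call chain: main.
First divergence: position 3 — the shown line 'weigh_samples done: 15' should read 'weigh_samples done: 35'.
Intended log window:
  1: driver start: 4 inputs
  2: weigh_samples: scanning 4 entries
  3: weigh_samples done: 35
  4: enter settle_round: 4 items against 9
Execution walk:
  weigh_samples([11, 9, 9, 6]) -> 15  [called from main, line 33]
  settle_round([11, 9, 9, 6], 9) -> 11  [called from main, line 34]
  collect_span(15, 4, 1) -> 6  [called from grade_run, line 27]
  grade_run(15, 11) -> 6  [called from main, line 36]
Log origin:
  1: logged in main at line 32
  2: logged in weigh_samples at line 2
  3: logged in weigh_samples at line 6
  4: logged in settle_round at line 10
  5: logged in settle_round at line 15
  6: logged in main at line 35
  7: logged in grade_run at line 24
  8: logged in collect_span at line 19
  9: logged in main at line 37
A correct fix: line 4: replace `2` with `0`.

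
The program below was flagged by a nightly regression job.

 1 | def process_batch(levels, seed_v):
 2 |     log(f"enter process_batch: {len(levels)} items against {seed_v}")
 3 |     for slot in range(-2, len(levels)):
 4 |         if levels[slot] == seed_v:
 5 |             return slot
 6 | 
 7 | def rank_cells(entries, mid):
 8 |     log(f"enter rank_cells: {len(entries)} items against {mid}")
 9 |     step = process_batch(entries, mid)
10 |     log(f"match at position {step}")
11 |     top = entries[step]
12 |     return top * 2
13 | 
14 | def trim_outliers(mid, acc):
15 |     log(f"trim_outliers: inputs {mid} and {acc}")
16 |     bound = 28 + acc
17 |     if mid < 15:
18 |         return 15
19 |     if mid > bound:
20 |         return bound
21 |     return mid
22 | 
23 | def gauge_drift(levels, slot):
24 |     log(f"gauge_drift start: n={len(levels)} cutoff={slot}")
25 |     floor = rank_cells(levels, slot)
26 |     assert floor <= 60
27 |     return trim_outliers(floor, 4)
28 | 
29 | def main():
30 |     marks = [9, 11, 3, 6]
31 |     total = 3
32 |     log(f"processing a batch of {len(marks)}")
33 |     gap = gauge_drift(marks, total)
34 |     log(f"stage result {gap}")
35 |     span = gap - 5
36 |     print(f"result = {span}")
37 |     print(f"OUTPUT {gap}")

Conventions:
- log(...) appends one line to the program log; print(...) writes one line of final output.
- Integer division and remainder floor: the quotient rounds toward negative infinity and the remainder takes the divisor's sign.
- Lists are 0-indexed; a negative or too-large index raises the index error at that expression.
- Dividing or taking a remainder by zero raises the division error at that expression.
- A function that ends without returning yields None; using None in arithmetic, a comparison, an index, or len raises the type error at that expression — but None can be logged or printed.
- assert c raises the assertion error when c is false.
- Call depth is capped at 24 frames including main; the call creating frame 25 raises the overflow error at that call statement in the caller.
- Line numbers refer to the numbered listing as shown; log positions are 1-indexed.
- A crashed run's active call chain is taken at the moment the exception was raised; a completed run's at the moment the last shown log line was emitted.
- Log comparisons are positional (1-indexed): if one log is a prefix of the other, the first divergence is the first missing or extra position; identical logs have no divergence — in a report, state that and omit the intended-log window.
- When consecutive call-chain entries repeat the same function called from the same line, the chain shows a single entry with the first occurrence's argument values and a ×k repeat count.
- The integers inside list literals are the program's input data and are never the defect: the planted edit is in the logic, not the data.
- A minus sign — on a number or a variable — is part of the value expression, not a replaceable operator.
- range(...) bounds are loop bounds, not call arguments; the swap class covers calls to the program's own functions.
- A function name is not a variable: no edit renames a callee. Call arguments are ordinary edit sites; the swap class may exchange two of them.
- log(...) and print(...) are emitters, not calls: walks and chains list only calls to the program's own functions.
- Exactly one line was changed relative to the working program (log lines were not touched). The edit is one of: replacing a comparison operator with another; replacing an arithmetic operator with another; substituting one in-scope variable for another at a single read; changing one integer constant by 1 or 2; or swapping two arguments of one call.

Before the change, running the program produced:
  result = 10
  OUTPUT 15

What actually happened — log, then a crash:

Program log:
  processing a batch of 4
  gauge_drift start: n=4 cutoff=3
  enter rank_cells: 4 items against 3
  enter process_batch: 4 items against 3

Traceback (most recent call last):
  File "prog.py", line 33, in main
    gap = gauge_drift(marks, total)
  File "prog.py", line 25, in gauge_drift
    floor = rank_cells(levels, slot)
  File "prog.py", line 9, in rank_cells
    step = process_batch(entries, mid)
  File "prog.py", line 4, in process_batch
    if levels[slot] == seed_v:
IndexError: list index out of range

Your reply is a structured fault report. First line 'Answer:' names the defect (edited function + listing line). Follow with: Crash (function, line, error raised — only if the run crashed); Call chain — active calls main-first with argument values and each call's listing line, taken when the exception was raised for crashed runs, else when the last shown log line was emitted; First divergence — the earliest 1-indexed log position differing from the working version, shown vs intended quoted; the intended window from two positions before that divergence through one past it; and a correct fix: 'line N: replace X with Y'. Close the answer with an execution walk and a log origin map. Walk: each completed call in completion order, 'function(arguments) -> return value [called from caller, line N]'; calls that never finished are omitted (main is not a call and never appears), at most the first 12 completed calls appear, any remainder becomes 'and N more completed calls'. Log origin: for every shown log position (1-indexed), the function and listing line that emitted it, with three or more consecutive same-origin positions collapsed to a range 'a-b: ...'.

Answer: the defect is in process_batch at line 3.
Core observation: The faulty run's log stops after 4 lines; the working version's next line would be 'match at position 2'.
Crash: process_batch, line 4, IndexError.
Call chain: main -> gauge_drift([9, 11, 3, 6], 3) (called at line 33) -> rank_cells([9, 11, 3, 6], 3) (called at line 25) -> process_batch([9, 11, 3, 6], 3) (called at line 9).
First divergence: position 5 — after 4 matching lines the faulty run goes silent; intended next line 'match at position 2'.
Intended log window:
  3: enter rank_cells: 4 items against 3
  4: enter process_batch: 4 items against 3
  5: match at position 2
  6: trim_outliers: inputs 6 and 4
Execution walk:
  (no call completed)
Log line origins:
  1: logged in main at line 32
  2: logged in gauge_drift at line 24
  3: logged in rank_cells at line 8
  4: logged in process_batch at line 2
A correct fix: line 3: replace `-2` with `0`.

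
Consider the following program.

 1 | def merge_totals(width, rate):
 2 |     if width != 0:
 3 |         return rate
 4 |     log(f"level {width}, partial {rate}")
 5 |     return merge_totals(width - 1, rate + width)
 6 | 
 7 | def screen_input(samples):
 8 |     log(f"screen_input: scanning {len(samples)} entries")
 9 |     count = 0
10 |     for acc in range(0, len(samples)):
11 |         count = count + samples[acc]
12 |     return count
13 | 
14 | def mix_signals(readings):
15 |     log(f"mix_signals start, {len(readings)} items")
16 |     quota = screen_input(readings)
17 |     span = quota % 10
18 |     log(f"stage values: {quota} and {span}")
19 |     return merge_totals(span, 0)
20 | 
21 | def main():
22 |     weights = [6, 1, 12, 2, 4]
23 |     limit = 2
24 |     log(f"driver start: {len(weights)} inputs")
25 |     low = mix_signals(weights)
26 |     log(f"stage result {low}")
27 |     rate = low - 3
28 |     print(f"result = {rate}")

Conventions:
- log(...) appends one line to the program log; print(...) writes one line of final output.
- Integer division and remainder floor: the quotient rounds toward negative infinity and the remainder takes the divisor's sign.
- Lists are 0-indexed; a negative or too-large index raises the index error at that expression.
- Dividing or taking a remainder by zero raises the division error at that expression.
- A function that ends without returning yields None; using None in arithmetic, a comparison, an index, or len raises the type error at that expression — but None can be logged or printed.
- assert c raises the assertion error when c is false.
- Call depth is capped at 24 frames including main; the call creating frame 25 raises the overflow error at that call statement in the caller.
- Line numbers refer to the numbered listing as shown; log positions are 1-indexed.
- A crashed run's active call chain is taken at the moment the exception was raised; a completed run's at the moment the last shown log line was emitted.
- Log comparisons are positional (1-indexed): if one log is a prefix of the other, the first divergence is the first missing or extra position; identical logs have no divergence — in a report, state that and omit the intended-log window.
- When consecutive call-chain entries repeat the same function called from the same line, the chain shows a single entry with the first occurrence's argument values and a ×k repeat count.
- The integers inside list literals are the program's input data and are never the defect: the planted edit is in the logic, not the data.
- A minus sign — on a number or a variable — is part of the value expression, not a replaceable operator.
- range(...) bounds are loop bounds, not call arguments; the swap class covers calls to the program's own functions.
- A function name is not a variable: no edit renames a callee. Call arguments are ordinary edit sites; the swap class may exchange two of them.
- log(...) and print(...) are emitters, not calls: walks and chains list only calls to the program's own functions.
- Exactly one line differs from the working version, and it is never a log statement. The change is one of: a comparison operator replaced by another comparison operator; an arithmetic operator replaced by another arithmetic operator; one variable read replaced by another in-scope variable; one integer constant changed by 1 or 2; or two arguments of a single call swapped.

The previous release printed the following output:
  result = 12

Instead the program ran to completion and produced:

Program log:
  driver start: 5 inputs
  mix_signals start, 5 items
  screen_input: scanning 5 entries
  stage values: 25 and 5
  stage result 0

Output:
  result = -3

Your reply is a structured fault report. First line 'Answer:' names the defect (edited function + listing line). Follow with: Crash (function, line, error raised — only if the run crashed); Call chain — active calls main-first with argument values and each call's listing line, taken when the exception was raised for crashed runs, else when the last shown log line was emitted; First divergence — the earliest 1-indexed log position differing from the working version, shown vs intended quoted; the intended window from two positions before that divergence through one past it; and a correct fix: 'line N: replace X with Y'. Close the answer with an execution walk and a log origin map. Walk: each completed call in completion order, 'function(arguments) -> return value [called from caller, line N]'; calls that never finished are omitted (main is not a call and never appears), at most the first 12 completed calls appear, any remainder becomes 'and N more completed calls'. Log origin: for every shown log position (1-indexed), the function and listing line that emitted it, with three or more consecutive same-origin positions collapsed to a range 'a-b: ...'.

Answer: the defect is in merge_totals at line 2.
Key fact: Everything matches until log position 5, which reads 'stage result 0' in place of 'level 5, partial 0'.
Call chain: main.
First divergence: position 5 — shown 'stage result 0', intended 'level 5, partial 0'.
Intended log window:
  3: screen_input: scanning 5 entries
  4: stage values: 25 and 5
  5: level 5, partial 0
  6: level 4, partial 5
Execution walk:
  screen_input([6, 1, 12, 2, 4]) -> 25  [called from mix_signals, line 16]
  merge_totals(5, 0) -> 0  [called from mix_signals, line 19]
  mix_signals([6, 1, 12, 2, 4]) -> 0  [called from main, line 25]
Log line origins:
  1: emitted by main (line 24)
  2: emitted by mix_signals (line 15)
  3: emitted by screen_input (line 8)
  4: emitted by mix_signals (line 18)
  5: emitted by main (line 26)
A correct fix: line 2: replace `!=` with `<=`.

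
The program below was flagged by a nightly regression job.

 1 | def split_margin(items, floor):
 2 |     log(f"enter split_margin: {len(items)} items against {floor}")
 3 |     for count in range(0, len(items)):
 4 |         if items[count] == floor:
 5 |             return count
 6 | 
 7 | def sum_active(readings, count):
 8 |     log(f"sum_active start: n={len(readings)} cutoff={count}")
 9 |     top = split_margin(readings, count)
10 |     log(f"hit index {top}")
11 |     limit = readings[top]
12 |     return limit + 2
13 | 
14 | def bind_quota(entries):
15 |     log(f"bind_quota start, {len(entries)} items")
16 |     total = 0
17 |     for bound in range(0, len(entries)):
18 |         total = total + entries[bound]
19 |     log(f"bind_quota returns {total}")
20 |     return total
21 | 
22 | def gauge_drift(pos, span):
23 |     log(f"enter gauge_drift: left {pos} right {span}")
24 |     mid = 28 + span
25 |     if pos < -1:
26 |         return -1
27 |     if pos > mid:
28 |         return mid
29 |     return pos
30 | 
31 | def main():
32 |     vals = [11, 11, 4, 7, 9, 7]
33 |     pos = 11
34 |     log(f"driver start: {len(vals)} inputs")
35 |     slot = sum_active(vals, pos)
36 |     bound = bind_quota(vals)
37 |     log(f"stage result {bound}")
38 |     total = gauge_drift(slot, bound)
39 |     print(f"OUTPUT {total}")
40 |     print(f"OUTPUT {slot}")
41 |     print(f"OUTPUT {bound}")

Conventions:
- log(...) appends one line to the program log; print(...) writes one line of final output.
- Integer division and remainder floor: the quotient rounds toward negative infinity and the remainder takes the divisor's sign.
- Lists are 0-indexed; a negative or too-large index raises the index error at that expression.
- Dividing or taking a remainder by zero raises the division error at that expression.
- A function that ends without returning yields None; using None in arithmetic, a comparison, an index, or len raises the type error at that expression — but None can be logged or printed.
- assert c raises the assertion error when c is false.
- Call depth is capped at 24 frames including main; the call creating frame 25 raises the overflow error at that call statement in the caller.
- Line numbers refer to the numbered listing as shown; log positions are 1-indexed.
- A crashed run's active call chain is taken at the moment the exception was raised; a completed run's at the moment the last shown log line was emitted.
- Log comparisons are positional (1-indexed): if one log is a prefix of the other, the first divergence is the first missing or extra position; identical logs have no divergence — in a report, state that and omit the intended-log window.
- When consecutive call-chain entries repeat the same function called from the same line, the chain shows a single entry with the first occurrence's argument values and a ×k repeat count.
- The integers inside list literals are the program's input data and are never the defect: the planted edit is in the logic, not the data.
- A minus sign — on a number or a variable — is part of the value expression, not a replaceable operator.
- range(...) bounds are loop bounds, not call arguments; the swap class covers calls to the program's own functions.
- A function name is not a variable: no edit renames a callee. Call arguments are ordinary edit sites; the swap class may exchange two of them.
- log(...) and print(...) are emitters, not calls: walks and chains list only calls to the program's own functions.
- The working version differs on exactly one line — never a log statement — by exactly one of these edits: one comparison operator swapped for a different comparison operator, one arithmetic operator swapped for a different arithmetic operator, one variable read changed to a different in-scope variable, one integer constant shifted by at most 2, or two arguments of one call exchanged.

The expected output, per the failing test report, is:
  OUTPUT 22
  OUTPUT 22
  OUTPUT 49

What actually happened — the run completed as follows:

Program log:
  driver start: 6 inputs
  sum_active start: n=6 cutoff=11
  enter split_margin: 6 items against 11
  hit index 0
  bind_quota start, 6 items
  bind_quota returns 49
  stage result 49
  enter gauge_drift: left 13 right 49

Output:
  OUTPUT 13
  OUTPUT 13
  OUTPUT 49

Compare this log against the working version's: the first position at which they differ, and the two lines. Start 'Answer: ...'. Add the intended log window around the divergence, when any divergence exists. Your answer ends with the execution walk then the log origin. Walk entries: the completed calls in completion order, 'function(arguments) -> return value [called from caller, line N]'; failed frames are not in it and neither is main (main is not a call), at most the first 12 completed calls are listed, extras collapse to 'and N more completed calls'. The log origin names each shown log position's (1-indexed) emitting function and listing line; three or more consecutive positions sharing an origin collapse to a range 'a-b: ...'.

Answer: position 8 — the shown line 'enter gauge_drift: left 13 right 49' should read 'enter gauge_drift: left 22 right 49'.
Intended log window:
  6: bind_quota returns 49
  7: stage result 49
  8: enter gauge_drift: left 22 right 49
Execution walk:
  split_margin([11, 11, 4, 7, 9, 7], 11) -> 0  [called from sum_active, line 9]
  sum_active([11, 11, 4, 7, 9, 7], 11) -> 13  [called from main, line 35]
  bind_quota([11, 11, 4, 7, 9, 7]) -> 49  [called from main, line 36]
  gauge_drift(13, 49) -> 13  [called from main, line 38]
Origin of each log line:
  1: emitted by main (line 34)
  2: emitted by sum_active (line 8)
  3: emitted by split_margin (line 2)
  4: emitted by sum_active (line 10)
  5: emitted by bind_quota (line 15)
  6: emitted by bind_quota (line 19)
  7: emitted by main (line 37)
  8: emitted by gauge_drift (line 23)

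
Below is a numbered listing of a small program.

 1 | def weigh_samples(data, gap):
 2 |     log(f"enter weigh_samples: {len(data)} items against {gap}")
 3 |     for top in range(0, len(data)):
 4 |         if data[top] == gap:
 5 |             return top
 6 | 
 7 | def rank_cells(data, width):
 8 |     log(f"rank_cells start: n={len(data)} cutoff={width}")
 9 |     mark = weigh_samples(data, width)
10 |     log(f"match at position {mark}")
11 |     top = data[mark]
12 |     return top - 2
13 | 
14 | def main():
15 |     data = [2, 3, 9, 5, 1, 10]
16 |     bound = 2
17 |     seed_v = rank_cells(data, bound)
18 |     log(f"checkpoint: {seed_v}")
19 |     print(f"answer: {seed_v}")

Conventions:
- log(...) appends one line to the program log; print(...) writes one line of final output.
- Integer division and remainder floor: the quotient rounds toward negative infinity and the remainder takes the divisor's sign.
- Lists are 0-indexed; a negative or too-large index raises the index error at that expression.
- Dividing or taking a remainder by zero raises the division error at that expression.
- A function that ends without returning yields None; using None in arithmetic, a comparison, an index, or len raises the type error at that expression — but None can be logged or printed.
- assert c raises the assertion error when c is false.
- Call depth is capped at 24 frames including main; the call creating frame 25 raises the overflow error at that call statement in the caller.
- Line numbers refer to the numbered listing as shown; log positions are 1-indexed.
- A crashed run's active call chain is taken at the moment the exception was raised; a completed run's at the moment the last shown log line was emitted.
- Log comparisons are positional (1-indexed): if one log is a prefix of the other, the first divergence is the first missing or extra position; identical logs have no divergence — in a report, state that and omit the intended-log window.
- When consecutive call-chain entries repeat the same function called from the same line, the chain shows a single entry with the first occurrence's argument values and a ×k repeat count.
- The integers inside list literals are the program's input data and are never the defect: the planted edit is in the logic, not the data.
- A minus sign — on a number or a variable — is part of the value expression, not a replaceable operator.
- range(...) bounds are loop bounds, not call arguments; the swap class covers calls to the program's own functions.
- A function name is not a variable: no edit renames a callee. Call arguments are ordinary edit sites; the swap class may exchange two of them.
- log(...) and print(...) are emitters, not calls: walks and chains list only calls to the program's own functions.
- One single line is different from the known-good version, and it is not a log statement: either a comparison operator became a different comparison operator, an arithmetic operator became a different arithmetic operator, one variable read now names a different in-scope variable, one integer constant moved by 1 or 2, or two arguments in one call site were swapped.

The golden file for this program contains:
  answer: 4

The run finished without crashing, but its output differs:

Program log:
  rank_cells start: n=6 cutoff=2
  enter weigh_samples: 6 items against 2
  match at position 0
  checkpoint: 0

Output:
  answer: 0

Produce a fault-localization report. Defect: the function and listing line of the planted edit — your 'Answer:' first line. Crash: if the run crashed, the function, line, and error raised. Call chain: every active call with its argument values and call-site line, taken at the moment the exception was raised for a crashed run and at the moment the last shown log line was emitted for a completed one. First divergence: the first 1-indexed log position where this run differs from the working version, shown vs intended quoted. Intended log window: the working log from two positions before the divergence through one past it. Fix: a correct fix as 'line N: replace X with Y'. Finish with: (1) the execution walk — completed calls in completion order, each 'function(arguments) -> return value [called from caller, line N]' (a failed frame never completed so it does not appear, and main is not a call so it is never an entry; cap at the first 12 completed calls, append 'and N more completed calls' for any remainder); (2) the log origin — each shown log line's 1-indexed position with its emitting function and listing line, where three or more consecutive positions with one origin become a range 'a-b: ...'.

Answer: the defect is in rank_cells at line 12.
Key observation: Log line 4 is where behavior first shows: 'checkpoint: 0' appears instead of 'checkpoint: 4'.
Call chain: main.
First divergence: at position 4 the run shows 'checkpoint: 0' where the working version logs 'checkpoint: 4'.
Intended log window:
  2: enter weigh_samples: 6 items against 2
  3: match at position 0
  4: checkpoint: 4
Execution walk:
  weigh_samples([2, 3, 9, 5, 1, 10], 2) -> 0  [called from rank_cells, line 9]
  rank_cells([2, 3, 9, 5, 1, 10], 2) -> 0  [called from main, line 17]
Origin of each log line:
  1 — rank_cells, line 8
  2 — weigh_samples, line 2
  3 — rank_cells, line 10
  4 — main, line 18
A correct fix: line 12: replace `-` with `*`.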